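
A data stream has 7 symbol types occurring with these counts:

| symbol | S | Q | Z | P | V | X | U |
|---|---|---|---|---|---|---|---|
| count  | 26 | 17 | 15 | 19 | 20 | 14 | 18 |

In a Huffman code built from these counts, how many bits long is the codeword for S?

2

Build the tree from the bottom:
merge X(14) and Z(15): 29
merge Q(17) and U(18): 35
merge P(19) and V(20): 39
merge S(26) and 29: 55
merge 35 and 39: 74
merge 55 and 74: 129
S's leaf is at depth 2, giving a 2-bit codeword.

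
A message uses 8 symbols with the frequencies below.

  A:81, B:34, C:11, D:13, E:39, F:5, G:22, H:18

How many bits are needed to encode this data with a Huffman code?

Greedily combine the two least-frequent nodes:
F(5) + C(11) → 16
D(13) + 16 → 29
H(18) + G(22) → 40
29 + B(34) → 63
E(39) + 40 → 79
63 + 79 → 142
A(81) + 142 → 223
The encoded length is the sum of every internal node's weight: 16 + 29 + 40 + 63 + 79 + 142 + 223 = 592 bits.

592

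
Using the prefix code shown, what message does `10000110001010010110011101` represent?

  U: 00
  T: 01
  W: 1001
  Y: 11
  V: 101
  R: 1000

RTRVUVWYT

Read left to right; each codeword is recognised as soon as it completes (prefix code):
  1000→R | 01→T | 1000→R | 101→V | 00→U | 101→V | 1001→W | 11→Y | 01→T
Decoded message: RTRVUVWYT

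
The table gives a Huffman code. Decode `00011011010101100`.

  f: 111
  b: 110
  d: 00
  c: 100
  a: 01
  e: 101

Read left to right; each codeword is recognised as soon as it completes (prefix code):
  00→d | 01→a | 101→e | 101→e | 01→a | 01→a | 100→c
Decoded message: daeeaac

daeeaac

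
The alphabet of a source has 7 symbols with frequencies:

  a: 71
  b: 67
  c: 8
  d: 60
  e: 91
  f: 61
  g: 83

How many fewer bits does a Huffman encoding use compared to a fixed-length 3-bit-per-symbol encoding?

Fixed-length: 3 bits × 441 symbols = 1323 bits.
Huffman merges:
merge c(8) and d(60): 68
merge f(61) and b(67): 128
merge 68 and a(71): 139
merge g(83) and e(91): 174
merge 128 and 139: 267
merge 174 and 267: 441
Huffman total = 68 + 128 + 139 + 174 + 267 + 441 = 1217 bits.
Saving = 1323 − 1217 = 106 bits.

106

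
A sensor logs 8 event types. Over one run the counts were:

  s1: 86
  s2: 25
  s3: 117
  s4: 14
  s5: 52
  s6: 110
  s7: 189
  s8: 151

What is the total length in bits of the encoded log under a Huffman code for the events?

Build the Huffman tree bottom-up:
merge s4(14) and s2(25): 39
merge 39 and s5(52): 91
merge s1(86) and 91: 177
merge s6(110) and s3(117): 227
merge s8(151) and 177: 328
merge s7(189) and 227: 416
merge 328 and 416: 744
The encoded length is the sum of every internal node's weight: 39 + 91 + 177 + 227 + 328 + 416 + 744 = 2022 bits.

2022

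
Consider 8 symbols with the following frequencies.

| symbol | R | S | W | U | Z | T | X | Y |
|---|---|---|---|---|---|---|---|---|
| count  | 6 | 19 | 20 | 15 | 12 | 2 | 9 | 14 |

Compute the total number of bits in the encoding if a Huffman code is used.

277

Build the Huffman tree bottom-up:
merge T(2) and R(6): 8
merge 8 and X(9): 17
merge Z(12) and Y(14): 26
merge U(15) and 17: 32
merge S(19) and W(20): 39
merge 26 and 32: 58
merge 39 and 58: 97
Total encoded bits = sum of merged weights = 8 + 17 + 26 + 32 + 39 + 58 + 97 = 277.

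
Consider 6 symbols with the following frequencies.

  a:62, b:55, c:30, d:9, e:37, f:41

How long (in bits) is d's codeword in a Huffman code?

4

Huffman merges, smallest pair first:
d(9) + c(30) → 39
e(37) + 39 → 76
f(41) + b(55) → 96
a(62) + 76 → 138
96 + 138 → 234
The subtree containing d is merged 4 times, so code length = 4.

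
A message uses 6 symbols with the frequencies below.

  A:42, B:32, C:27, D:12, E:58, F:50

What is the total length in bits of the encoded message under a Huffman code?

Merge the two smallest weights repeatedly:
merge D(12) and C(27): 39
merge B(32) and 39: 71
merge A(42) and F(50): 92
merge E(58) and 71: 129
merge 92 and 129: 221
The encoded length is the sum of every internal node's weight: 39 + 71 + 92 + 129 + 221 = 552 bits.

552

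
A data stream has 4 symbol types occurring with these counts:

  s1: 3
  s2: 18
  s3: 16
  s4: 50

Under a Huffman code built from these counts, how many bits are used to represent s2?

Build the tree from the bottom:
combine s1(3), s3(16) → 19
combine s2(18), 19 → 37
combine 37, s4(50) → 87
s2's leaf is at depth 2, giving a 2-bit codeword.

2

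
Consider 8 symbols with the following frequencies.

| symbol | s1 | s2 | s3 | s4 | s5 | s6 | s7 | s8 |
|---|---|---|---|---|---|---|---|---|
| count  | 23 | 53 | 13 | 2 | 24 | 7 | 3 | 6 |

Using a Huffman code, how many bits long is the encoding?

Greedily combine the two least-frequent nodes:
s4(2) + s7(3) → 5
5 + s8(6) → 11
s6(7) + 11 → 18
s3(13) + 18 → 31
s1(23) + s5(24) → 47
31 + 47 → 78
s2(53) + 78 → 131
Each symbol's bit-cost is frequency × depth; summing gives 321 bits (equivalently 5 + 11 + 18 + 31 + 47 + 78 + 131).

321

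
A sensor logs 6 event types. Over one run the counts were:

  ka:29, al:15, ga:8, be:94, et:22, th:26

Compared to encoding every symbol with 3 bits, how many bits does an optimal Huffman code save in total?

165

Fixed-length: 3 bits × 194 symbols = 582 bits.
Huffman merges:
merge ga(8) and al(15): 23
merge et(22) and 23: 45
merge th(26) and ka(29): 55
merge 45 and 55: 100
merge be(94) and 100: 194
Huffman total = 23 + 45 + 55 + 100 + 194 = 417 bits.
Saving = 582 − 417 = 165 bits.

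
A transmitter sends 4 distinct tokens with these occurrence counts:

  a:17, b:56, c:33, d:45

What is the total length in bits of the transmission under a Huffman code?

296

Build the Huffman tree bottom-up:
merge a(17) and c(33): 50
merge d(45) and 50: 95
merge b(56) and 95: 151
Each symbol's bit-cost is frequency × depth; summing gives 296 bits (equivalently 50 + 95 + 151).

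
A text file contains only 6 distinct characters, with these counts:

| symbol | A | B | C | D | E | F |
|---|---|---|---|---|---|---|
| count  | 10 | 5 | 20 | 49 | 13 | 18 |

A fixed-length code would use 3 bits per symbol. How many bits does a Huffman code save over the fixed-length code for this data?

83

Fixed-length: 3 bits × 115 symbols = 345 bits.
Huffman merges:
merge B(5) and A(10): 15
merge E(13) and 15: 28
merge F(18) and C(20): 38
merge 28 and 38: 66
merge D(49) and 66: 115
Huffman total = 15 + 28 + 38 + 66 + 115 = 262 bits.
Saving = 345 − 262 = 83 bits.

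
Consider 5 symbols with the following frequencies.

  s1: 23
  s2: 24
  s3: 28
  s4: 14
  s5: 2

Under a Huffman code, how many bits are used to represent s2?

2

Repeatedly merge the two smallest:
merge s5(2) and s4(14): 16
merge 16 and s1(23): 39
merge s2(24) and s3(28): 52
merge 39 and 52: 91
The subtree containing s2 is merged 2 times, so code length = 2.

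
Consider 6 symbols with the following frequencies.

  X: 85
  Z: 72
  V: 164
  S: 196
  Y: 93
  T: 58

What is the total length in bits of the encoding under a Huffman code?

Merge the two smallest weights repeatedly:
T(58) + Z(72) → 130
X(85) + Y(93) → 178
130 + V(164) → 294
178 + S(196) → 374
294 + 374 → 668
Each symbol's bit-cost is frequency × depth; summing gives 1644 bits (equivalently 130 + 178 + 294 + 374 + 668).

1644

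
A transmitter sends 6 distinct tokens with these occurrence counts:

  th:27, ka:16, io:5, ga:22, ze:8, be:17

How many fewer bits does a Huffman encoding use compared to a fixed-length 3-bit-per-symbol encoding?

Fixed-length: 3 bits × 95 symbols = 285 bits.
Huffman merges:
merge io(5) and ze(8): 13
merge 13 and ka(16): 29
merge be(17) and ga(22): 39
merge th(27) and 29: 56
merge 39 and 56: 95
Huffman total = 13 + 29 + 39 + 56 + 95 = 232 bits.
Saving = 285 − 232 = 53 bits.

53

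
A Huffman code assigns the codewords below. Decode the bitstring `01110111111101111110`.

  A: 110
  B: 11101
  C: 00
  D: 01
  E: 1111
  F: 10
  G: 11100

DAEBEF

Read left to right; each codeword is recognised as soon as it completes (prefix code):
  01→D | 110→A | 1111→E | 11101→B | 1111→E | 10→F
Decoded message: DAEBEF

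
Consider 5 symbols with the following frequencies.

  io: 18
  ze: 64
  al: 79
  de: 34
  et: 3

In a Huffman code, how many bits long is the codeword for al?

Repeatedly merge the two smallest:
et(3) + io(18) → 21
21 + de(34) → 55
55 + ze(64) → 119
al(79) + 119 → 198
al is merged only at the final step, so code length = 1.

1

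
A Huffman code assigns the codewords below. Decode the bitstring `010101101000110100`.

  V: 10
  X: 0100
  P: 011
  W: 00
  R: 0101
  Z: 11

RPXPX

Read left to right; each codeword is recognised as soon as it completes (prefix code):
  0101→R | 011→P | 0100→X | 011→P | 0100→X
Decoded message: RPXPX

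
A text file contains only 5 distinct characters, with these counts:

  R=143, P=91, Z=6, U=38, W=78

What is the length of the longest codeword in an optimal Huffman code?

Merge the two lowest-weight nodes at each step:
combine Z(6), U(38) → 44
combine 44, W(78) → 122
combine P(91), 122 → 213
combine R(143), 213 → 356
The rarest symbols sit at the bottom; the longest codeword is 4 bits.

4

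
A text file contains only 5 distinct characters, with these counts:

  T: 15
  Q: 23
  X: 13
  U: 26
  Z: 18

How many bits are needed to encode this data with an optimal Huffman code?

218

Merge the two smallest weights repeatedly:
merge X(13) and T(15): 28
merge Z(18) and Q(23): 41
merge U(26) and 28: 54
merge 41 and 54: 95
The encoded length is the sum of every internal node's weight: 28 + 41 + 54 + 95 = 218 bits.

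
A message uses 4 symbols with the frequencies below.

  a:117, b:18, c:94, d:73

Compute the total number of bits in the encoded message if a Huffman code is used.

Build the Huffman tree bottom-up:
b(18) + d(73) → 91
91 + c(94) → 185
a(117) + 185 → 302
Total encoded bits = sum of merged weights = 91 + 185 + 302 = 578.

578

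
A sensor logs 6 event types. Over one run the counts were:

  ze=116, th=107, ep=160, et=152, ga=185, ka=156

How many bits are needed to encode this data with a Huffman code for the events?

Build the Huffman tree bottom-up:
th(107) + ze(116) → 223
et(152) + ka(156) → 308
ep(160) + ga(185) → 345
223 + 308 → 531
345 + 531 → 876
The encoded length is the sum of every internal node's weight: 223 + 308 + 345 + 531 + 876 = 2283 bits.

2283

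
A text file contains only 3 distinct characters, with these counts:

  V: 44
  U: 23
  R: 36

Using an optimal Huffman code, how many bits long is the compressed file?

Merge the two smallest weights repeatedly:
U(23) + R(36) → 59
V(44) + 59 → 103
The encoded length is the sum of every internal node's weight: 59 + 103 = 162 bits.

162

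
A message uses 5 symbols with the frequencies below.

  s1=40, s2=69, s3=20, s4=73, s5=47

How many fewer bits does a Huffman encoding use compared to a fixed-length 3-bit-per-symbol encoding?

189

Fixed-length: 3 bits × 249 symbols = 747 bits.
Huffman merges:
s3(20) + s1(40) → 60
s5(47) + 60 → 107
s2(69) + s4(73) → 142
107 + 142 → 249
Huffman total = 60 + 107 + 142 + 249 = 558 bits.
Saving = 747 − 558 = 189 bits.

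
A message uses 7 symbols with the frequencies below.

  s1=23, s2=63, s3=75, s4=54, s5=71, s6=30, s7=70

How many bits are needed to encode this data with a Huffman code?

1065

Build the Huffman tree bottom-up:
s1(23) + s6(30) → 53
53 + s4(54) → 107
s2(63) + s7(70) → 133
s5(71) + s3(75) → 146
107 + 133 → 240
146 + 240 → 386
Each symbol's bit-cost is frequency × depth; summing gives 1065 bits (equivalently 53 + 107 + 133 + 146 + 240 + 386).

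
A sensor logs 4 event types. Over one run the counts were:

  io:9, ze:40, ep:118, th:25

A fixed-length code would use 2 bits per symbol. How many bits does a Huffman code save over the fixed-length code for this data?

Fixed-length: 2 bits × 192 symbols = 384 bits.
Huffman merges:
combine io(9), th(25) → 34
combine 34, ze(40) → 74
combine 74, ep(118) → 192
Huffman total = 34 + 74 + 192 = 300 bits.
Saving = 384 − 300 = 84 bits.

84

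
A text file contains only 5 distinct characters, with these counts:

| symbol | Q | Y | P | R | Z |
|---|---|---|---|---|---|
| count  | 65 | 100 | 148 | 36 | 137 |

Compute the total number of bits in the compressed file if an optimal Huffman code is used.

1073

Greedily combine the two least-frequent nodes:
combine R(36), Q(65) → 101
combine Y(100), 101 → 201
combine Z(137), P(148) → 285
combine 201, 285 → 486
The encoded length is the sum of every internal node's weight: 101 + 201 + 285 + 486 = 1073 bits.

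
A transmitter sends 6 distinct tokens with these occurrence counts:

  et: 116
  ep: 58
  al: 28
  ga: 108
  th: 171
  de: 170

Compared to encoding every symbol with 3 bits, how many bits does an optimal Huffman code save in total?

371

Fixed-length: 3 bits × 651 symbols = 1953 bits.
Huffman merges:
combine al(28), ep(58) → 86
combine 86, ga(108) → 194
combine et(116), de(170) → 286
combine th(171), 194 → 365
combine 286, 365 → 651
Huffman total = 86 + 194 + 286 + 365 + 651 = 1582 bits.
Saving = 1953 − 1582 = 371 bits.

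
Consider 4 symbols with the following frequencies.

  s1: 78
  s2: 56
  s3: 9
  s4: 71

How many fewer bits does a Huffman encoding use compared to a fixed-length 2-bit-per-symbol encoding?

13

Fixed-length: 2 bits × 214 symbols = 428 bits.
Huffman merges:
combine s3(9), s2(56) → 65
combine 65, s4(71) → 136
combine s1(78), 136 → 214
Huffman total = 65 + 136 + 214 = 415 bits.
Saving = 428 − 415 = 13 bits.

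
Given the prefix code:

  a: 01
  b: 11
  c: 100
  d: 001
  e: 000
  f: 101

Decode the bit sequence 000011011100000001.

Read left to right; each codeword is recognised as soon as it completes (prefix code):
  000→e | 01→a | 101→f | 11→b | 000→e | 000→e | 01→a
Decoded message: eafbeea

eafbeea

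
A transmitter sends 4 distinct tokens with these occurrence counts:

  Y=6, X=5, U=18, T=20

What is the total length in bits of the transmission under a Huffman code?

Merge the two smallest weights repeatedly:
merge X(5) and Y(6): 11
merge 11 and U(18): 29
merge T(20) and 29: 49
Total encoded bits = sum of merged weights = 11 + 29 + 49 = 89.

89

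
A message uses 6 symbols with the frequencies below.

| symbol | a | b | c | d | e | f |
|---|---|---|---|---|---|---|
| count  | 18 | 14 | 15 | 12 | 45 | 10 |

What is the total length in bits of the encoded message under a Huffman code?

274

Build the Huffman tree bottom-up:
f(10) + d(12) → 22
b(14) + c(15) → 29
a(18) + 22 → 40
29 + 40 → 69
e(45) + 69 → 114
Total encoded bits = sum of merged weights = 22 + 29 + 40 + 69 + 114 = 274.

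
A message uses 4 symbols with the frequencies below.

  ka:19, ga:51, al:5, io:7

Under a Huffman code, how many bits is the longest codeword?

3

Merge the two lowest-weight nodes at each step:
combine al(5), io(7) → 12
combine 12, ka(19) → 31
combine 31, ga(51) → 82
The first pair merged (al, io) ends up deepest, at depth 3.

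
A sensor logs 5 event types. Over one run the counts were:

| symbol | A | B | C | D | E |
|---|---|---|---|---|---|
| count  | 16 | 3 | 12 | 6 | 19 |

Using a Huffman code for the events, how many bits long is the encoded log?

121

Greedily combine the two least-frequent nodes:
merge B(3) and D(6): 9
merge 9 and C(12): 21
merge A(16) and E(19): 35
merge 21 and 35: 56
The encoded length is the sum of every internal node's weight: 9 + 21 + 35 + 56 = 121 bits.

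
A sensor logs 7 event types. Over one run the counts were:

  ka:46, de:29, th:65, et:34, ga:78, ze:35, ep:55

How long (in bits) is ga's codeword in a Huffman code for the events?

2

Huffman merges, smallest pair first:
merge de(29) and et(34): 63
merge ze(35) and ka(46): 81
merge ep(55) and 63: 118
merge th(65) and ga(78): 143
merge 81 and 118: 199
merge 143 and 199: 342
ga's leaf is at depth 2, giving a 2-bit codeword.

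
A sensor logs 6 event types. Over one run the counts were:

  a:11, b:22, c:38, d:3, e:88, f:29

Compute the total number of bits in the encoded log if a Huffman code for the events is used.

409

Build the Huffman tree bottom-up:
d(3) + a(11) → 14
14 + b(22) → 36
f(29) + 36 → 65
c(38) + 65 → 103
e(88) + 103 → 191
The encoded length is the sum of every internal node's weight: 14 + 36 + 65 + 103 + 191 = 409 bits.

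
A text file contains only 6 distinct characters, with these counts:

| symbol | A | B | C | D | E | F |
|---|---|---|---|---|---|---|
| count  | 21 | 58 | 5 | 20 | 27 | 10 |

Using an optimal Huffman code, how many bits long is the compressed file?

322

Merge the two smallest weights repeatedly:
combine C(5), F(10) → 15
combine 15, D(20) → 35
combine A(21), E(27) → 48
combine 35, 48 → 83
combine B(58), 83 → 141
Total encoded bits = sum of merged weights = 15 + 35 + 48 + 83 + 141 = 322.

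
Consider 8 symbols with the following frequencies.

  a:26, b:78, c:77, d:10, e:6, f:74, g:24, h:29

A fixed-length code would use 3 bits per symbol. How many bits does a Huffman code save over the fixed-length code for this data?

118

Fixed-length: 3 bits × 324 symbols = 972 bits.
Huffman merges:
e(6) + d(10) → 16
16 + g(24) → 40
a(26) + h(29) → 55
40 + 55 → 95
f(74) + c(77) → 151
b(78) + 95 → 173
151 + 173 → 324
Huffman total = 16 + 40 + 55 + 95 + 151 + 173 + 324 = 854 bits.
Saving = 972 − 854 = 118 bits.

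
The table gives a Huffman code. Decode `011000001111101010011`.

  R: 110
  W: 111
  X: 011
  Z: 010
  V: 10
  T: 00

Read left to right; each codeword is recognised as soon as it completes (prefix code):
  011→X | 00→T | 00→T | 011→X | 111→W | 010→Z | 10→V | 011→X
Decoded message: XTTXWZVX

XTTXWZVX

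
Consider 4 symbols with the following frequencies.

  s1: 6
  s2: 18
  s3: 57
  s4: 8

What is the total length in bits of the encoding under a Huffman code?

135

Merge the two smallest weights repeatedly:
merge s1(6) and s4(8): 14
merge 14 and s2(18): 32
merge 32 and s3(57): 89
The encoded length is the sum of every internal node's weight: 14 + 32 + 89 = 135 bits.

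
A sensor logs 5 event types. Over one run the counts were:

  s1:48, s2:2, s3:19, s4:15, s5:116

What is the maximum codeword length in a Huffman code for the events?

4

Merge the two lowest-weight nodes at each step:
s2(2) + s4(15) → 17
17 + s3(19) → 36
36 + s1(48) → 84
84 + s5(116) → 200
Maximum depth reached is 4.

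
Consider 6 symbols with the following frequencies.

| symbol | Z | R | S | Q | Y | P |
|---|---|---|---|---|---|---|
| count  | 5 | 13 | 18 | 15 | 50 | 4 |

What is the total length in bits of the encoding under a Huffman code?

Greedily combine the two least-frequent nodes:
combine P(4), Z(5) → 9
combine 9, R(13) → 22
combine Q(15), S(18) → 33
combine 22, 33 → 55
combine Y(50), 55 → 105
Each symbol's bit-cost is frequency × depth; summing gives 224 bits (equivalently 9 + 22 + 33 + 55 + 105).

224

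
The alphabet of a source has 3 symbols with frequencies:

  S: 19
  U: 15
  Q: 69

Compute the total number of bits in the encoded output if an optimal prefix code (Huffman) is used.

Build the Huffman tree bottom-up:
combine U(15), S(19) → 34
combine 34, Q(69) → 103
Total encoded bits = sum of merged weights = 34 + 103 = 137.

137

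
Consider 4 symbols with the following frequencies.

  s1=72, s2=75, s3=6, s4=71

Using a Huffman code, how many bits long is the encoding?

Merge the two smallest weights repeatedly:
merge s3(6) and s4(71): 77
merge s1(72) and s2(75): 147
merge 77 and 147: 224
The encoded length is the sum of every internal node's weight: 77 + 147 + 224 = 448 bits.

448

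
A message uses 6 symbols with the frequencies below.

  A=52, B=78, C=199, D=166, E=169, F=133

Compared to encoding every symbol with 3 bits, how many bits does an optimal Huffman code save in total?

Fixed-length: 3 bits × 797 symbols = 2391 bits.
Huffman merges:
merge A(52) and B(78): 130
merge 130 and F(133): 263
merge D(166) and E(169): 335
merge C(199) and 263: 462
merge 335 and 462: 797
Huffman total = 130 + 263 + 335 + 462 + 797 = 1987 bits.
Saving = 2391 − 1987 = 404 bits.

404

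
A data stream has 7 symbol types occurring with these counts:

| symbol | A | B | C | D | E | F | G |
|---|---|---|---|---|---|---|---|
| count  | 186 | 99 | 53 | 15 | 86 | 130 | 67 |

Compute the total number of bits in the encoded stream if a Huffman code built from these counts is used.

Build the Huffman tree bottom-up:
D(15) + C(53) → 68
G(67) + 68 → 135
E(86) + B(99) → 185
F(130) + 135 → 265
185 + A(186) → 371
265 + 371 → 636
Total encoded bits = sum of merged weights = 68 + 135 + 185 + 265 + 371 + 636 = 1660.

1660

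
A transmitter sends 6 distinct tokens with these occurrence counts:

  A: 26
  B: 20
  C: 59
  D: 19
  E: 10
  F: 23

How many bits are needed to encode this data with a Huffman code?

Build the Huffman tree bottom-up:
merge E(10) and D(19): 29
merge B(20) and F(23): 43
merge A(26) and 29: 55
merge 43 and 55: 98
merge C(59) and 98: 157
Total encoded bits = sum of merged weights = 29 + 43 + 55 + 98 + 157 = 382.

382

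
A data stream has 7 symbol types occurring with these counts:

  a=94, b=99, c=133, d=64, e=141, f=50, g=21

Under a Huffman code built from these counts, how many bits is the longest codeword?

Merge the two lowest-weight nodes at each step:
combine g(21), f(50) → 71
combine d(64), 71 → 135
combine a(94), b(99) → 193
combine c(133), 135 → 268
combine e(141), 193 → 334
combine 268, 334 → 602
The first pair merged (g, f) ends up deepest, at depth 4.

4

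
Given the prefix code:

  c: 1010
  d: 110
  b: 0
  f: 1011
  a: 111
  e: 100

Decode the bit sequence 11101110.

Read left to right; each codeword is recognised as soon as it completes (prefix code):
  111→a | 0→b | 111→a | 0→b
Decoded message: abab

abab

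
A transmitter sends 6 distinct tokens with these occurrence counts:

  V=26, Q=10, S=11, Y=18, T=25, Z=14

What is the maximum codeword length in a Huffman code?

3

Merge the two lowest-weight nodes at each step:
merge Q(10) and S(11): 21
merge Z(14) and Y(18): 32
merge 21 and T(25): 46
merge V(26) and 32: 58
merge 46 and 58: 104
Maximum depth reached is 3.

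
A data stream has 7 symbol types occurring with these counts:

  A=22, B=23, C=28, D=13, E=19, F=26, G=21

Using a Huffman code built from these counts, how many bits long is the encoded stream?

428

Build the Huffman tree bottom-up:
D(13) + E(19) → 32
G(21) + A(22) → 43
B(23) + F(26) → 49
C(28) + 32 → 60
43 + 49 → 92
60 + 92 → 152
The encoded length is the sum of every internal node's weight: 32 + 43 + 49 + 60 + 92 + 152 = 428 bits.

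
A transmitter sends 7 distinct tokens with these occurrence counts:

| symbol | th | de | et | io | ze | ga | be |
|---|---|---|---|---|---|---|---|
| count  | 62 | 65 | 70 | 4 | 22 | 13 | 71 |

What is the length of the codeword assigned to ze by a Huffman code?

Huffman merges, smallest pair first:
merge io(4) and ga(13): 17
merge 17 and ze(22): 39
merge 39 and th(62): 101
merge de(65) and et(70): 135
merge be(71) and 101: 172
merge 135 and 172: 307
The subtree containing ze is merged 4 times, so code length = 4.

4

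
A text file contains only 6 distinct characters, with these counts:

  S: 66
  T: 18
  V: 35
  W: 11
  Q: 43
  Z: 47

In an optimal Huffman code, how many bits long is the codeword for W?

Build the tree from the bottom:
W(11) + T(18) → 29
29 + V(35) → 64
Q(43) + Z(47) → 90
64 + S(66) → 130
90 + 130 → 220
The subtree containing W is merged 4 times, so code length = 4.

4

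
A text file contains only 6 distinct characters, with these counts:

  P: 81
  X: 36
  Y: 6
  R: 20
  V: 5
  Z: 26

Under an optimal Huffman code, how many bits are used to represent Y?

Huffman merges, smallest pair first:
merge V(5) and Y(6): 11
merge 11 and R(20): 31
merge Z(26) and 31: 57
merge X(36) and 57: 93
merge P(81) and 93: 174
The subtree containing Y is merged 5 times, so code length = 5.

5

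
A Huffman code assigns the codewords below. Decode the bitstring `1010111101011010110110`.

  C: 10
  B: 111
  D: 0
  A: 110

Read left to right; each codeword is recognised as soon as it completes (prefix code):
  10→C | 10→C | 111→B | 10→C | 10→C | 110→A | 10→C | 110→A | 110→A
Decoded message: CCBCCACAA

CCBCCACAA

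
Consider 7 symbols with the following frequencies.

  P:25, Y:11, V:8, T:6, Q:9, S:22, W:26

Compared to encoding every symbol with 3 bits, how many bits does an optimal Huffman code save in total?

39

Fixed-length: 3 bits × 107 symbols = 321 bits.
Huffman merges:
T(6) + V(8) → 14
Q(9) + Y(11) → 20
14 + 20 → 34
S(22) + P(25) → 47
W(26) + 34 → 60
47 + 60 → 107
Huffman total = 14 + 20 + 34 + 47 + 60 + 107 = 282 bits.
Saving = 321 − 282 = 39 bits.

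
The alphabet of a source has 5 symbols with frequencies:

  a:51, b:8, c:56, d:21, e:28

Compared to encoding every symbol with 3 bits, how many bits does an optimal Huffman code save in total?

135

Fixed-length: 3 bits × 164 symbols = 492 bits.
Huffman merges:
combine b(8), d(21) → 29
combine e(28), 29 → 57
combine a(51), c(56) → 107
combine 57, 107 → 164
Huffman total = 29 + 57 + 107 + 164 = 357 bits.
Saving = 492 − 357 = 135 bits.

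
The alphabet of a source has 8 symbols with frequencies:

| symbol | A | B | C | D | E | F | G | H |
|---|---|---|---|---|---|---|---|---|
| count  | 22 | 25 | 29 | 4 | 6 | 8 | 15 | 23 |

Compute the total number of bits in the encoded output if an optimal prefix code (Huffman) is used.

370

Build the Huffman tree bottom-up:
merge D(4) and E(6): 10
merge F(8) and 10: 18
merge G(15) and 18: 33
merge A(22) and H(23): 45
merge B(25) and C(29): 54
merge 33 and 45: 78
merge 54 and 78: 132
Each symbol's bit-cost is frequency × depth; summing gives 370 bits (equivalently 10 + 18 + 33 + 45 + 54 + 78 + 132).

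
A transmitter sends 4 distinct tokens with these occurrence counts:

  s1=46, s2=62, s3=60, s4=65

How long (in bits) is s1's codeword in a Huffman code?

2

Repeatedly merge the two smallest:
combine s1(46), s3(60) → 106
combine s2(62), s4(65) → 127
combine 106, 127 → 233
s1 sits 2 levels below the root, so its codeword is 2 bits.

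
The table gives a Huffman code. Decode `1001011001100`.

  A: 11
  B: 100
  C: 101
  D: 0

BCBADD

Read left to right; each codeword is recognised as soon as it completes (prefix code):
  100→B | 101→C | 100→B | 11→A | 0→D | 0→D
Decoded message: BCBADD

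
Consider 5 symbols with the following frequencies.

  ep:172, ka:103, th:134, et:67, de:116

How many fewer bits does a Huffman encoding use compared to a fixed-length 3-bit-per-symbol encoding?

Fixed-length: 3 bits × 592 symbols = 1776 bits.
Huffman merges:
et(67) + ka(103) → 170
de(116) + th(134) → 250
170 + ep(172) → 342
250 + 342 → 592
Huffman total = 170 + 250 + 342 + 592 = 1354 bits.
Saving = 1776 − 1354 = 422 bits.

422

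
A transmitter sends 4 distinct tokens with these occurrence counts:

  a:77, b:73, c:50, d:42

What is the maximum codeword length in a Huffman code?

2

Merge the two lowest-weight nodes at each step:
d(42) + c(50) → 92
b(73) + a(77) → 150
92 + 150 → 242
The rarest symbols sit at the bottom; the longest codeword is 2 bits.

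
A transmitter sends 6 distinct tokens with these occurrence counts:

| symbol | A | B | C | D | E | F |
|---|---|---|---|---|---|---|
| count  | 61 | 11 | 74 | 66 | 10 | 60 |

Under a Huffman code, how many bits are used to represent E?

4

Huffman merges, smallest pair first:
combine E(10), B(11) → 21
combine 21, F(60) → 81
combine A(61), D(66) → 127
combine C(74), 81 → 155
combine 127, 155 → 282
E's leaf is at depth 4, giving a 4-bit codeword.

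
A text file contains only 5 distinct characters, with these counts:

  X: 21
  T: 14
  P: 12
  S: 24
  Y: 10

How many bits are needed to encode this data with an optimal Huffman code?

Greedily combine the two least-frequent nodes:
combine Y(10), P(12) → 22
combine T(14), X(21) → 35
combine 22, S(24) → 46
combine 35, 46 → 81
Total encoded bits = sum of merged weights = 22 + 35 + 46 + 81 = 184.

184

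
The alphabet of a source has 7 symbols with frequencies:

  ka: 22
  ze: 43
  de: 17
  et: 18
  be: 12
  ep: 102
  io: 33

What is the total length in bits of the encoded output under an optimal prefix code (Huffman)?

606

Merge the two smallest weights repeatedly:
be(12) + de(17) → 29
et(18) + ka(22) → 40
29 + io(33) → 62
40 + ze(43) → 83
62 + 83 → 145
ep(102) + 145 → 247
The encoded length is the sum of every internal node's weight: 29 + 40 + 62 + 83 + 145 + 247 = 606 bits.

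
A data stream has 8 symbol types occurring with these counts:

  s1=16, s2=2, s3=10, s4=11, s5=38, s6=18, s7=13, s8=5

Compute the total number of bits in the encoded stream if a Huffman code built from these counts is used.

307

Build the Huffman tree bottom-up:
combine s2(2), s8(5) → 7
combine 7, s3(10) → 17
combine s4(11), s7(13) → 24
combine s1(16), 17 → 33
combine s6(18), 24 → 42
combine 33, s5(38) → 71
combine 42, 71 → 113
The encoded length is the sum of every internal node's weight: 7 + 17 + 24 + 33 + 42 + 71 + 113 = 307 bits.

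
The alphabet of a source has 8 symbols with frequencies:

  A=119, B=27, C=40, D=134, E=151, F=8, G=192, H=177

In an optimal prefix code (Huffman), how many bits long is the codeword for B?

5

Repeatedly merge the two smallest:
combine F(8), B(27) → 35
combine 35, C(40) → 75
combine 75, A(119) → 194
combine D(134), E(151) → 285
combine H(177), G(192) → 369
combine 194, 285 → 479
combine 369, 479 → 848
B sits 5 levels below the root, so its codeword is 5 bits.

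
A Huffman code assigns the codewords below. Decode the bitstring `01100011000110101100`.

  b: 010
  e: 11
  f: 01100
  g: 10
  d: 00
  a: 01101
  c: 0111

Read left to right; each codeword is recognised as soon as it completes (prefix code):
  01100→f | 01100→f | 01101→a | 01100→f
Decoded message: ffaf

ffaf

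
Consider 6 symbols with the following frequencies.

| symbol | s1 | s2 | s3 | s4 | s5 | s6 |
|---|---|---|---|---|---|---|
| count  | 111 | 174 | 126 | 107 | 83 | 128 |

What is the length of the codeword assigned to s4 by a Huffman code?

Huffman merges, smallest pair first:
s5(83) + s4(107) → 190
s1(111) + s3(126) → 237
s6(128) + s2(174) → 302
190 + 237 → 427
302 + 427 → 729
s4's leaf is at depth 3, giving a 3-bit codeword.

3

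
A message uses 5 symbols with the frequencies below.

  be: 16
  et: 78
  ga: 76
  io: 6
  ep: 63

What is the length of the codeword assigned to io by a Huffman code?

3

Build the tree from the bottom:
combine io(6), be(16) → 22
combine 22, ep(63) → 85
combine ga(76), et(78) → 154
combine 85, 154 → 239
io sits 3 levels below the root, so its codeword is 3 bits.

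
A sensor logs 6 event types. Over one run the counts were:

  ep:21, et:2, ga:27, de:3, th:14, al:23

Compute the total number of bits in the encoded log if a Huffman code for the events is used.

Build the Huffman tree bottom-up:
merge et(2) and de(3): 5
merge 5 and th(14): 19
merge 19 and ep(21): 40
merge al(23) and ga(27): 50
merge 40 and 50: 90
The encoded length is the sum of every internal node's weight: 5 + 19 + 40 + 50 + 90 = 204 bits.

204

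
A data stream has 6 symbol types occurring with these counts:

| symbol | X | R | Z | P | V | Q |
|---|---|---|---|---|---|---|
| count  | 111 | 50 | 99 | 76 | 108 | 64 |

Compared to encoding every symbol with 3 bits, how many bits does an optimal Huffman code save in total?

219

Fixed-length: 3 bits × 508 symbols = 1524 bits.
Huffman merges:
R(50) + Q(64) → 114
P(76) + Z(99) → 175
V(108) + X(111) → 219
114 + 175 → 289
219 + 289 → 508
Huffman total = 114 + 175 + 219 + 289 + 508 = 1305 bits.
Saving = 1524 − 1305 = 219 bits.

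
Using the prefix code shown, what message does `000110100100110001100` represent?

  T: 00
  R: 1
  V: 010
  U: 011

Read left to right; each codeword is recognised as soon as it completes (prefix code):
  00→T | 011→U | 010→V | 010→V | 011→U | 00→T | 011→U | 00→T
Decoded message: TUVVUTUT

TUVVUTUT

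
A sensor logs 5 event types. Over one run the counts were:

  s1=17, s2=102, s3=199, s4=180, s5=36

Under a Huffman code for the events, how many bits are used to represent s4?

Huffman merges, smallest pair first:
s1(17) + s5(36) → 53
53 + s2(102) → 155
155 + s4(180) → 335
s3(199) + 335 → 534
The subtree containing s4 is merged 2 times, so code length = 2.

2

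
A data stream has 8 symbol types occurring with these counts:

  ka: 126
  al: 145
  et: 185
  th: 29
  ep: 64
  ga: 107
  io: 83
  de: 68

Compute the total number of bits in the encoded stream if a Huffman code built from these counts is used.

Greedily combine the two least-frequent nodes:
th(29) + ep(64) → 93
de(68) + io(83) → 151
93 + ga(107) → 200
ka(126) + al(145) → 271
151 + et(185) → 336
200 + 271 → 471
336 + 471 → 807
The encoded length is the sum of every internal node's weight: 93 + 151 + 200 + 271 + 336 + 471 + 807 = 2329 bits.

2329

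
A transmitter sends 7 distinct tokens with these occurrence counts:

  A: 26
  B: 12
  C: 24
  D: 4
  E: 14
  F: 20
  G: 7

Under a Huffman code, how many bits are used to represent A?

Repeatedly merge the two smallest:
combine D(4), G(7) → 11
combine 11, B(12) → 23
combine E(14), F(20) → 34
combine 23, C(24) → 47
combine A(26), 34 → 60
combine 47, 60 → 107
The subtree containing A is merged 2 times, so code length = 2.

2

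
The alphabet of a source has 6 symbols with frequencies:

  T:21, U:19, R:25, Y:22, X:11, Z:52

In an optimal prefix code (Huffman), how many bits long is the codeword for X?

3

Build the tree from the bottom:
X(11) + U(19) → 30
T(21) + Y(22) → 43
R(25) + 30 → 55
43 + Z(52) → 95
55 + 95 → 150
The subtree containing X is merged 3 times, so code length = 3.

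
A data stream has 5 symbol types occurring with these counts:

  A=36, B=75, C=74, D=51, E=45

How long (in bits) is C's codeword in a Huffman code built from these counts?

Huffman merges, smallest pair first:
merge A(36) and E(45): 81
merge D(51) and C(74): 125
merge B(75) and 81: 156
merge 125 and 156: 281
The subtree containing C is merged 2 times, so code length = 2.

2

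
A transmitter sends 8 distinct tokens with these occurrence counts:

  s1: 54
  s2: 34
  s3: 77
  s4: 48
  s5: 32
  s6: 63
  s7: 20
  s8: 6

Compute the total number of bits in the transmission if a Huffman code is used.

946

Greedily combine the two least-frequent nodes:
combine s8(6), s7(20) → 26
combine 26, s5(32) → 58
combine s2(34), s4(48) → 82
combine s1(54), 58 → 112
combine s6(63), s3(77) → 140
combine 82, 112 → 194
combine 140, 194 → 334
Total encoded bits = sum of merged weights = 26 + 58 + 82 + 112 + 140 + 194 + 334 = 946.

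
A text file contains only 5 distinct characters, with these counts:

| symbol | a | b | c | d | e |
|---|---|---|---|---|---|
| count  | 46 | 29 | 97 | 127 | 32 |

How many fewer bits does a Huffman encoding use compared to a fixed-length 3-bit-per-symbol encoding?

290

Fixed-length: 3 bits × 331 symbols = 993 bits.
Huffman merges:
merge b(29) and e(32): 61
merge a(46) and 61: 107
merge c(97) and 107: 204
merge d(127) and 204: 331
Huffman total = 61 + 107 + 204 + 331 = 703 bits.
Saving = 993 − 703 = 290 bits.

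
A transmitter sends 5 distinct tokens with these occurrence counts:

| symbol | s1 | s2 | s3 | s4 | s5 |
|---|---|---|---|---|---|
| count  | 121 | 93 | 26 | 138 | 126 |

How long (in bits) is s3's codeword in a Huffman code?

Repeatedly merge the two smallest:
merge s3(26) and s2(93): 119
merge 119 and s1(121): 240
merge s5(126) and s4(138): 264
merge 240 and 264: 504
s3's leaf is at depth 3, giving a 3-bit codeword.

3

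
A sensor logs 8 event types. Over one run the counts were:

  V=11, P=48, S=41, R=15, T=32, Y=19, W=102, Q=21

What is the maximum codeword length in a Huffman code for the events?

4

Merge the two lowest-weight nodes at each step:
merge V(11) and R(15): 26
merge Y(19) and Q(21): 40
merge 26 and T(32): 58
merge 40 and S(41): 81
merge P(48) and 58: 106
merge 81 and W(102): 183
merge 106 and 183: 289
Maximum depth reached is 4.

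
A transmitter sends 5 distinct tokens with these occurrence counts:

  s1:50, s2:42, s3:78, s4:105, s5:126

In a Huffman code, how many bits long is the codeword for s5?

Build the tree from the bottom:
merge s2(42) and s1(50): 92
merge s3(78) and 92: 170
merge s4(105) and s5(126): 231
merge 170 and 231: 401
s5's leaf is at depth 2, giving a 2-bit codeword.

2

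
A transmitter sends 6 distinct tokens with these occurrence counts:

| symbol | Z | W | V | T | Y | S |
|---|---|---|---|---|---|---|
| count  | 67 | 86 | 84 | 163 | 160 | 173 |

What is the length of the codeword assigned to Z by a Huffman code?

4

Repeatedly merge the two smallest:
Z(67) + V(84) → 151
W(86) + 151 → 237
Y(160) + T(163) → 323
S(173) + 237 → 410
323 + 410 → 733
Z sits 4 levels below the root, so its codeword is 4 bits.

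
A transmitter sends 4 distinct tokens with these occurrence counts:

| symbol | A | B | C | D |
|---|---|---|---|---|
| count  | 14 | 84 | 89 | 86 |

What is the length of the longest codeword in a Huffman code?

2

Merge the two lowest-weight nodes at each step:
merge A(14) and B(84): 98
merge D(86) and C(89): 175
merge 98 and 175: 273
Maximum depth reached is 2.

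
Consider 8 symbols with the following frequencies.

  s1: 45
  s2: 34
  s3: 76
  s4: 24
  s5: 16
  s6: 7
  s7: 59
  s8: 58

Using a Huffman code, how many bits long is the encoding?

Build the Huffman tree bottom-up:
merge s6(7) and s5(16): 23
merge 23 and s4(24): 47
merge s2(34) and s1(45): 79
merge 47 and s8(58): 105
merge s7(59) and s3(76): 135
merge 79 and 105: 184
merge 135 and 184: 319
Total encoded bits = sum of merged weights = 23 + 47 + 79 + 105 + 135 + 184 + 319 = 892.

892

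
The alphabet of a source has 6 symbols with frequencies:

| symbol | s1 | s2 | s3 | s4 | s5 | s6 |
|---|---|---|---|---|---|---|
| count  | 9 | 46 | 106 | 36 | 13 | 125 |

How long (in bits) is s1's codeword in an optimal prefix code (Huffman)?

Build the tree from the bottom:
merge s1(9) and s5(13): 22
merge 22 and s4(36): 58
merge s2(46) and 58: 104
merge 104 and s3(106): 210
merge s6(125) and 210: 335
The subtree containing s1 is merged 5 times, so code length = 5.

5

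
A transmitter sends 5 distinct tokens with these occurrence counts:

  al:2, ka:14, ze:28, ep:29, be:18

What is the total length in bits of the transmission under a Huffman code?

Greedily combine the two least-frequent nodes:
merge al(2) and ka(14): 16
merge 16 and be(18): 34
merge ze(28) and ep(29): 57
merge 34 and 57: 91
Each symbol's bit-cost is frequency × depth; summing gives 198 bits (equivalently 16 + 34 + 57 + 91).

198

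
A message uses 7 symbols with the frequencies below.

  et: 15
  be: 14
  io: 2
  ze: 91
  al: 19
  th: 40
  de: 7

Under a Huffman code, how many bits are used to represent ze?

Repeatedly merge the two smallest:
io(2) + de(7) → 9
9 + be(14) → 23
et(15) + al(19) → 34
23 + 34 → 57
th(40) + 57 → 97
ze(91) + 97 → 188
ze is a child of the root — depth 1, so its codeword is a single bit.

1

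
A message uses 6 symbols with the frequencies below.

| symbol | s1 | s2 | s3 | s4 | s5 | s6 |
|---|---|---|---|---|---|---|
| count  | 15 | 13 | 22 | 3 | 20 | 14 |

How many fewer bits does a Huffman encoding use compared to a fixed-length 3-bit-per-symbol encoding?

42

Fixed-length: 3 bits × 87 symbols = 261 bits.
Huffman merges:
s4(3) + s2(13) → 16
s6(14) + s1(15) → 29
16 + s5(20) → 36
s3(22) + 29 → 51
36 + 51 → 87
Huffman total = 16 + 29 + 36 + 51 + 87 = 219 bits.
Saving = 261 − 219 = 42 bits.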